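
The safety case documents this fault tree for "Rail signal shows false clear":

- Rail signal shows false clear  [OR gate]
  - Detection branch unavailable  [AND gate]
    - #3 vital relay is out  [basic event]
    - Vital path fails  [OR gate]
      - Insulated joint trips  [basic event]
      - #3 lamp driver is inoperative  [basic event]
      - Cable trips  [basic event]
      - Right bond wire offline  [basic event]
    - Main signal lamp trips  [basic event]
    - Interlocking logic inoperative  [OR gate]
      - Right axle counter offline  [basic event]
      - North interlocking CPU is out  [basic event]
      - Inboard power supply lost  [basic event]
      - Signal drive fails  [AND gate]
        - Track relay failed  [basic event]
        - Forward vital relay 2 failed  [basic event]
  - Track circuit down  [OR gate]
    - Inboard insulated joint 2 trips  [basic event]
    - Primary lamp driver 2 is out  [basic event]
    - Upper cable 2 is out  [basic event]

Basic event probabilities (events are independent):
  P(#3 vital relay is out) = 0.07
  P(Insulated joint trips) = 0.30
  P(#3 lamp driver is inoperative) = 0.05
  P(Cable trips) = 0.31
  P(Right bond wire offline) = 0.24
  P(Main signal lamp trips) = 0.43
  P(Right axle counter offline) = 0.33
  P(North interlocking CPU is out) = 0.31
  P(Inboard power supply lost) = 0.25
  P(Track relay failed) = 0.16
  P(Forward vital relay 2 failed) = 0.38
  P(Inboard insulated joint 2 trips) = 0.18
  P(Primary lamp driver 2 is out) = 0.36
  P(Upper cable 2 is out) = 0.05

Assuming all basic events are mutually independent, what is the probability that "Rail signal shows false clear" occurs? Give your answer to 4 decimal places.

P(Vital path fails) [OR] = 1 − (1−0.30) × (1−0.05) × (1−0.31) × (1−0.24) = 0.651274
P(Signal drive fails) [AND] = 0.16 × 0.38 = 0.060800
P(Interlocking logic inoperative) [OR] = 1 − (1−0.33) × (1−0.31) × (1−0.25) × (1−0.060800) = 0.674356
P(Detection branch unavailable) [AND] = 0.07 × 0.651274 × 0.43 × 0.674356 = 0.013220
P(Track circuit down) [OR] = 1 − (1−0.18) × (1−0.36) × (1−0.05) = 0.501440
P(Rail signal shows false clear) [OR] = 1 − (1−0.013220) × (1−0.501440) = 0.508031
Rounded to 4 decimal places: P(Rail signal shows false clear) ≈ 0.5080.

0.5080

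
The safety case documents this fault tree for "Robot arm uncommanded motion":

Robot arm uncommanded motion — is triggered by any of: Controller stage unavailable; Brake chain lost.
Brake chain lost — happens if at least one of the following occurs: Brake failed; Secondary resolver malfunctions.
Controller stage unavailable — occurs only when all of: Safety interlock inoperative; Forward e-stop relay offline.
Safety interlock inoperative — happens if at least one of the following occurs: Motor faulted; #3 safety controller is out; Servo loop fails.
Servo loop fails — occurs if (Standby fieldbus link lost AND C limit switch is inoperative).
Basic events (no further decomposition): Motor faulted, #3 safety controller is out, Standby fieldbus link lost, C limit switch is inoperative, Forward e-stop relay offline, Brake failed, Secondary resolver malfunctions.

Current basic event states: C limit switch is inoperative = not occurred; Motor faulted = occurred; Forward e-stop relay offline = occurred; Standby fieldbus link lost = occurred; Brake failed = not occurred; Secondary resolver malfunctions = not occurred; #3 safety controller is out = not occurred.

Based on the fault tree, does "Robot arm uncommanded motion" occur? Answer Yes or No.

Servo loop fails [AND]: Standby fieldbus link lost=occurs, C limit switch is inoperative=not → not all inputs occur → does not occur.
Safety interlock inoperative [OR]: Motor faulted=occurs, #3 safety controller is out=not, Servo loop fails=not → at least one input occurs → occurs.
Controller stage unavailable [AND]: Safety interlock inoperative=occurs, Forward e-stop relay offline=occurs → all inputs occur → occurs.
Brake chain lost [OR]: Brake failed=not, Secondary resolver malfunctions=not → no input occurs → does not occur.
Robot arm uncommanded motion [OR]: Controller stage unavailable=occurs, Brake chain lost=not → at least one input occurs → occurs.

Yes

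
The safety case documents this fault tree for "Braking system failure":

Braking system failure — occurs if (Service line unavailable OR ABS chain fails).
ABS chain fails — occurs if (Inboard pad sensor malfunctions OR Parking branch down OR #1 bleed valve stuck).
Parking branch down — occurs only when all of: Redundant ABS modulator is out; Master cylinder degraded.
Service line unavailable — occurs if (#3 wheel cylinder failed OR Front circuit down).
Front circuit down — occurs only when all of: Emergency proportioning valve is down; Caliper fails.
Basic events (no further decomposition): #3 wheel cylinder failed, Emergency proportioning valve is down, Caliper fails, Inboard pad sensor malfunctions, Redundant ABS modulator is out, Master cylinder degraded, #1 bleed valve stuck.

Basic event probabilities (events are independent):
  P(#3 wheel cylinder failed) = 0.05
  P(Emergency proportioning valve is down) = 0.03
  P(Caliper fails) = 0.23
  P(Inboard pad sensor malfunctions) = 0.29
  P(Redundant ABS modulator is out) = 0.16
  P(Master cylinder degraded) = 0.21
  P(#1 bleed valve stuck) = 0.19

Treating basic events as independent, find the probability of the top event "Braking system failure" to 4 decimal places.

P(Front circuit down) [AND] = 0.03 × 0.23 = 0.006900
P(Service line unavailable) [OR] = 1 − (1−0.05) × (1−0.006900) = 0.056555
P(Parking branch down) [AND] = 0.16 × 0.21 = 0.033600
P(ABS chain fails) [OR] = 1 − (1−0.29) × (1−0.033600) × (1−0.19) = 0.444223
P(Braking system failure) [OR] = 1 − (1−0.056555) × (1−0.444223) = 0.475655
Rounded to 4 decimal places: P(Braking system failure) ≈ 0.4757.

0.4757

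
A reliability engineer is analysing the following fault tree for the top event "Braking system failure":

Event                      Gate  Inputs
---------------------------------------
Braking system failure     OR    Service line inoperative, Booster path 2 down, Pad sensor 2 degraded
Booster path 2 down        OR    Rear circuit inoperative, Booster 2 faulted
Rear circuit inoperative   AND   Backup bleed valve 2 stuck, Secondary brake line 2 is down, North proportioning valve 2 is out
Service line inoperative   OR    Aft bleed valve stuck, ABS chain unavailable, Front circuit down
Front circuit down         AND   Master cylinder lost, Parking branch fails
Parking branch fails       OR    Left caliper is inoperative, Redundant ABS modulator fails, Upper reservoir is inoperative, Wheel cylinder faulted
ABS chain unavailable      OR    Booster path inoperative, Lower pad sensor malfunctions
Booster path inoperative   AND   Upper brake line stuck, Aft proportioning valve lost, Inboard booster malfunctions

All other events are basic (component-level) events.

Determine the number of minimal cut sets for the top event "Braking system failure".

Booster path inoperative [AND]: one cut set from each child combined → 1 × 1 × 1 = 1 cut set(s).
ABS chain unavailable [OR]: union of children's cut sets → 2 cut set(s).
Parking branch fails [OR]: union of children's cut sets → 4 cut set(s).
Front circuit down [AND]: one cut set from each child combined → 1 × 4 = 4 cut set(s).
Service line inoperative [OR]: union of children's cut sets → 7 cut set(s).
Rear circuit inoperative [AND]: one cut set from each child combined → 1 × 1 × 1 = 1 cut set(s).
Booster path 2 down [OR]: union of children's cut sets → 2 cut set(s).
Braking system failure [OR]: union of children's cut sets → 10 cut set(s).
Minimal cut sets: {Aft bleed valve stuck}; {Aft proportioning valve lost, Inboard booster malfunctions, Upper brake line stuck}; {Lower pad sensor malfunctions}; {Left caliper is inoperative, Master cylinder lost}; {Master cylinder lost, Redundant ABS modulator fails}; {Master cylinder lost, Upper reservoir is inoperative}; {Master cylinder lost, Wheel cylinder faulted}; {Backup bleed valve 2 stuck, North proportioning valve 2 is out, Secondary brake line 2 is down}; {Booster 2 faulted}; {Pad sensor 2 degraded}.

10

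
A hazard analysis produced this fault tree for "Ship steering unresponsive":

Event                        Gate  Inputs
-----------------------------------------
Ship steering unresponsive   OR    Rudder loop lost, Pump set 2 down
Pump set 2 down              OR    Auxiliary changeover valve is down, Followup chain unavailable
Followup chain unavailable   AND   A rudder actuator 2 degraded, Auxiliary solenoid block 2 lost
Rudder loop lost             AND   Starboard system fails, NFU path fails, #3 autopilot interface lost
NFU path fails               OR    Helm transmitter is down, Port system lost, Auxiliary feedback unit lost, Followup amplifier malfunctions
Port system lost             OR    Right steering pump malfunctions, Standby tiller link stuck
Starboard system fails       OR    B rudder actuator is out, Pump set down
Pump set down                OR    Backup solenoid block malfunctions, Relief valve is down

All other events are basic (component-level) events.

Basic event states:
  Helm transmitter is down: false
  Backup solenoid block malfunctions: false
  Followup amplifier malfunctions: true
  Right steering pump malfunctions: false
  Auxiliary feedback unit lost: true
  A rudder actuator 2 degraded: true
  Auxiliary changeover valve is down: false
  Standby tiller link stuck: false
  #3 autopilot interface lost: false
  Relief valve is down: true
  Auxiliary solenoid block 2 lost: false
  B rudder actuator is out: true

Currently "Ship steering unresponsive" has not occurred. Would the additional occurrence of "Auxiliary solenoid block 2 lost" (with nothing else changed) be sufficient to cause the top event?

Counterfactual: set "Auxiliary solenoid block 2 lost" to occurred.
Pump set down [OR]: Backup solenoid block malfunctions=not, Relief valve is down=occurs → at least one input occurs → occurs.
Starboard system fails [OR]: B rudder actuator is out=occurs, Pump set down=occurs → at least one input occurs → occurs.
Port system lost [OR]: Right steering pump malfunctions=not, Standby tiller link stuck=not → no input occurs → does not occur.
NFU path fails [OR]: Helm transmitter is down=not, Port system lost=not, Auxiliary feedback unit lost=occurs, Followup amplifier malfunctions=occurs → at least one input occurs → occurs.
Rudder loop lost [AND]: Starboard system fails=occurs, NFU path fails=occurs, #3 autopilot interface lost=not → not all inputs occur → does not occur.
Followup chain unavailable [AND]: A rudder actuator 2 degraded=occurs, Auxiliary solenoid block 2 lost=occurs → all inputs occur → occurs.
Pump set 2 down [OR]: Auxiliary changeover valve is down=not, Followup chain unavailable=occurs → at least one input occurs → occurs.
Ship steering unresponsive [OR]: Rudder loop lost=not, Pump set 2 down=occurs → at least one input occurs → occurs.

Yes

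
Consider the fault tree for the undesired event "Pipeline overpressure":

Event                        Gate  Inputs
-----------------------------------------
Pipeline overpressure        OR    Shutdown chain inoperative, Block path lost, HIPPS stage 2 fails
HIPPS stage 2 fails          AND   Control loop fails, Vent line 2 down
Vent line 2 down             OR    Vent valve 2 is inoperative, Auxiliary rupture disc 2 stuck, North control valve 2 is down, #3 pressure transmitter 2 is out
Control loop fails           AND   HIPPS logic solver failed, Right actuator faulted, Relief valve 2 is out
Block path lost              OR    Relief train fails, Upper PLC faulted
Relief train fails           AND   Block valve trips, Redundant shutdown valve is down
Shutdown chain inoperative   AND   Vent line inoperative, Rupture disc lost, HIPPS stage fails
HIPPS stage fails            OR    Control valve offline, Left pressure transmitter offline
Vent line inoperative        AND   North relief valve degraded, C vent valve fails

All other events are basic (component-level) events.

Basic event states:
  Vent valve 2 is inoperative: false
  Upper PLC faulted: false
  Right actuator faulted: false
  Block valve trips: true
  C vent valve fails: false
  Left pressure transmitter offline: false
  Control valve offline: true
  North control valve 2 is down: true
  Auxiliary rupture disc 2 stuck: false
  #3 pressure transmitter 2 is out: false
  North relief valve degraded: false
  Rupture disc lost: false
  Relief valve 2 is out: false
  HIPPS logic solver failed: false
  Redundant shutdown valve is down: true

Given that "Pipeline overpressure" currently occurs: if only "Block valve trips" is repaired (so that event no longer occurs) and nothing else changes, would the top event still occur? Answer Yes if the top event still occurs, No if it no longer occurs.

Counterfactual: set "Block valve trips" to not occurred.
Vent line inoperative [AND]: North relief valve degraded=not, C vent valve fails=not → not all inputs occur → does not occur.
HIPPS stage fails [OR]: Control valve offline=occurs, Left pressure transmitter offline=not → at least one input occurs → occurs.
Shutdown chain inoperative [AND]: Vent line inoperative=not, Rupture disc lost=not, HIPPS stage fails=occurs → not all inputs occur → does not occur.
Relief train fails [AND]: Block valve trips=not, Redundant shutdown valve is down=occurs → not all inputs occur → does not occur.
Block path lost [OR]: Relief train fails=not, Upper PLC faulted=not → no input occurs → does not occur.
Control loop fails [AND]: HIPPS logic solver failed=not, Right actuator faulted=not, Relief valve 2 is out=not → not all inputs occur → does not occur.
Vent line 2 down [OR]: Vent valve 2 is inoperative=not, Auxiliary rupture disc 2 stuck=not, North control valve 2 is down=occurs, #3 pressure transmitter 2 is out=not → at least one input occurs → occurs.
HIPPS stage 2 fails [AND]: Control loop fails=not, Vent line 2 down=occurs → not all inputs occur → does not occur.
Pipeline overpressure [OR]: Shutdown chain inoperative=not, Block path lost=not, HIPPS stage 2 fails=not → no input occurs → does not occur.

No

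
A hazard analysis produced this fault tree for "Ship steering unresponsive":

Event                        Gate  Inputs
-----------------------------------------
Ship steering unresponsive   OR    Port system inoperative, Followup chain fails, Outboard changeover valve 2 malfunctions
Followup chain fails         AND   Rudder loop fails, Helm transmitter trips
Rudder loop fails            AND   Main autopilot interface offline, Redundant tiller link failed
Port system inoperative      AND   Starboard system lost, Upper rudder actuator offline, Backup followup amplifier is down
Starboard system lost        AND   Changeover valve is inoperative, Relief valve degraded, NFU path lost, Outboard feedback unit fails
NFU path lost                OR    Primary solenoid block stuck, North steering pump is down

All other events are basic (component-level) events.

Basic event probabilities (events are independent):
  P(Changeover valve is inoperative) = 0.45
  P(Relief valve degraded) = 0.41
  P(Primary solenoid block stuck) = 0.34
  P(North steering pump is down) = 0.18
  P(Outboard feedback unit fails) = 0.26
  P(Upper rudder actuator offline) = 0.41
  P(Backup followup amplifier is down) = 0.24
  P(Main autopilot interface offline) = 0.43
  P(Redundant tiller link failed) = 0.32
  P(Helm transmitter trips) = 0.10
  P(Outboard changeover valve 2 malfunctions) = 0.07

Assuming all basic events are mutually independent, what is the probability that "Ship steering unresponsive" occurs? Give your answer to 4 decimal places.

P(NFU path lost) [OR] = 1 − (1−0.34) × (1−0.18) = 0.458800
P(Starboard system lost) [AND] = 0.45 × 0.41 × 0.458800 × 0.26 = 0.022009
P(Port system inoperative) [AND] = 0.022009 × 0.41 × 0.24 = 0.002166
P(Rudder loop fails) [AND] = 0.43 × 0.32 = 0.137600
P(Followup chain fails) [AND] = 0.137600 × 0.10 = 0.013760
P(Ship steering unresponsive) [OR] = 1 − (1−0.002166) × (1−0.013760) × (1−0.07) = 0.084783
Rounded to 4 decimal places: P(Ship steering unresponsive) ≈ 0.0848.

0.0848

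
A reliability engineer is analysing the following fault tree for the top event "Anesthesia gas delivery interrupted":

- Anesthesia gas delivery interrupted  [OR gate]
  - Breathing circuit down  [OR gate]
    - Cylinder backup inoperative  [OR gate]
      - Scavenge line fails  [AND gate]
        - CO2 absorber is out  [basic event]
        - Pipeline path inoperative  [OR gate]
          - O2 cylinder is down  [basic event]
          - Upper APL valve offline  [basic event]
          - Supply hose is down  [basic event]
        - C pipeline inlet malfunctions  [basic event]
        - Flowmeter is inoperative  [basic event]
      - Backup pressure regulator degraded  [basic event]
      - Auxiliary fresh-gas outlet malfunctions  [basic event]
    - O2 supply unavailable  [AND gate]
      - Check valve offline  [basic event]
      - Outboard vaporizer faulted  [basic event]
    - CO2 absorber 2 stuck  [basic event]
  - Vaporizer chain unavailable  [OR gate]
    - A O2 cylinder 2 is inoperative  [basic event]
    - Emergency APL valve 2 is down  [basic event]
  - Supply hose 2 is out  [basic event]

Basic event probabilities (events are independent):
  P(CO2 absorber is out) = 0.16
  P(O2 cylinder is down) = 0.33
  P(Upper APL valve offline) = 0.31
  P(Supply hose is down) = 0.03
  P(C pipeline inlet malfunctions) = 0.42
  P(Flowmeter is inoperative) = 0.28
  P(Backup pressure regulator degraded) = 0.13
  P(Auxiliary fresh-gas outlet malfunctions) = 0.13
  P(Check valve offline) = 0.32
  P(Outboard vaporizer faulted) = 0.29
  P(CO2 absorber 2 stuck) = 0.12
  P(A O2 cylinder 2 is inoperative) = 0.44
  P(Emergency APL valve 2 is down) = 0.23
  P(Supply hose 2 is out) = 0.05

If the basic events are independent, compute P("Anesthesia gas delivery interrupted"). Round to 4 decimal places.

P(Pipeline path inoperative) [OR] = 1 − (1−0.33) × (1−0.31) × (1−0.03) = 0.551569
P(Scavenge line fails) [AND] = 0.16 × 0.551569 × 0.42 × 0.28 = 0.010378
P(Cylinder backup inoperative) [OR] = 1 − (1−0.010378) × (1−0.13) × (1−0.13) = 0.250955
P(O2 supply unavailable) [AND] = 0.32 × 0.29 = 0.092800
P(Breathing circuit down) [OR] = 1 − (1−0.250955) × (1−0.092800) × (1−0.12) = 0.402010
P(Vaporizer chain unavailable) [OR] = 1 − (1−0.44) × (1−0.23) = 0.568800
P(Anesthesia gas delivery interrupted) [OR] = 1 − (1−0.402010) × (1−0.568800) × (1−0.05) = 0.755039
Rounded to 4 decimal places: P(Anesthesia gas delivery interrupted) ≈ 0.7550.

0.7550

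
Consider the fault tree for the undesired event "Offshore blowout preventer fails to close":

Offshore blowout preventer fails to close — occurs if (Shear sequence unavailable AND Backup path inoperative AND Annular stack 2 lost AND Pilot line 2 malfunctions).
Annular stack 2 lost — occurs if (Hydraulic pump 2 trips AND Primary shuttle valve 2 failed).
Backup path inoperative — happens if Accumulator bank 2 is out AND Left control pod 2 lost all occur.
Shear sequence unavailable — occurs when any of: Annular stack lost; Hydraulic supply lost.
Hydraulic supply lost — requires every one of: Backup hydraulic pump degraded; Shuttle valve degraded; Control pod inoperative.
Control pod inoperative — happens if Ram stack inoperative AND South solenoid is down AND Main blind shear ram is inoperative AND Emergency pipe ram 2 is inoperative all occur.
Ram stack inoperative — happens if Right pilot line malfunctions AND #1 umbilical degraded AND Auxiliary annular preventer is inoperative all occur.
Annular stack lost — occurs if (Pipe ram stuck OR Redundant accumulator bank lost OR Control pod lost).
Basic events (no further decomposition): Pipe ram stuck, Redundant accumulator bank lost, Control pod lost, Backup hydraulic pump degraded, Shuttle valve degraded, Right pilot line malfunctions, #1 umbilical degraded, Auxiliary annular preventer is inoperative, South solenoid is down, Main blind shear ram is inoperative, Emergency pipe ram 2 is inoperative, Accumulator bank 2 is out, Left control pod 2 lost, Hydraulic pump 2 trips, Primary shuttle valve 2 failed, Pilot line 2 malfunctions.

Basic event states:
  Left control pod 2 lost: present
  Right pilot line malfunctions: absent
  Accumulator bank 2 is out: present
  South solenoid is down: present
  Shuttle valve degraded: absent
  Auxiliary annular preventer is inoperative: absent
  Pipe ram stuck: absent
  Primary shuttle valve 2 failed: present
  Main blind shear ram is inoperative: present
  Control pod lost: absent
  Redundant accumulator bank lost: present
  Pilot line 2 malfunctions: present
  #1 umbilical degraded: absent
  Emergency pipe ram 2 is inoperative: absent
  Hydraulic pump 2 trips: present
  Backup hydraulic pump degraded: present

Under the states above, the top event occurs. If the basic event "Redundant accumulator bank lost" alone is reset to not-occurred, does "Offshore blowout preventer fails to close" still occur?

Counterfactual: set "Redundant accumulator bank lost" to not occurred.
Annular stack lost [OR]: Pipe ram stuck=not, Redundant accumulator bank lost=not, Control pod lost=not → no input occurs → does not occur.
Ram stack inoperative [AND]: Right pilot line malfunctions=not, #1 umbilical degraded=not, Auxiliary annular preventer is inoperative=not → not all inputs occur → does not occur.
Control pod inoperative [AND]: Ram stack inoperative=not, South solenoid is down=occurs, Main blind shear ram is inoperative=occurs, Emergency pipe ram 2 is inoperative=not → not all inputs occur → does not occur.
Hydraulic supply lost [AND]: Backup hydraulic pump degraded=occurs, Shuttle valve degraded=not, Control pod inoperative=not → not all inputs occur → does not occur.
Shear sequence unavailable [OR]: Annular stack lost=not, Hydraulic supply lost=not → no input occurs → does not occur.
Backup path inoperative [AND]: Accumulator bank 2 is out=occurs, Left control pod 2 lost=occurs → all inputs occur → occurs.
Annular stack 2 lost [AND]: Hydraulic pump 2 trips=occurs, Primary shuttle valve 2 failed=occurs → all inputs occur → occurs.
Offshore blowout preventer fails to close [AND]: Shear sequence unavailable=not, Backup path inoperative=occurs, Annular stack 2 lost=occurs, Pilot line 2 malfunctions=occurs → not all inputs occur → does not occur.

No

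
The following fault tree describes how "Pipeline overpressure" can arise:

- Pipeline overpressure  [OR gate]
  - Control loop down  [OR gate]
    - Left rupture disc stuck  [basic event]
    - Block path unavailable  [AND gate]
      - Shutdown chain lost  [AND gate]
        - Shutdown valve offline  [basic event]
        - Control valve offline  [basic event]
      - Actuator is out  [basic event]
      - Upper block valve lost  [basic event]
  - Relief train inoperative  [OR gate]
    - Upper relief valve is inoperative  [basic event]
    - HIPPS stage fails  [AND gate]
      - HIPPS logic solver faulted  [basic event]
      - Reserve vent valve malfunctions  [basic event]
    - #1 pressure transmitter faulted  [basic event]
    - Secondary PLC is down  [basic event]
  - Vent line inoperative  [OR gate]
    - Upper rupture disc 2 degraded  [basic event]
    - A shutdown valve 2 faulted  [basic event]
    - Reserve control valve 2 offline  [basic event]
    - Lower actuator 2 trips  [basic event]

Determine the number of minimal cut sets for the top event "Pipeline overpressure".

10

Shutdown chain lost [AND]: one cut set from each child combined → 1 × 1 = 1 cut set(s).
Block path unavailable [AND]: one cut set from each child combined → 1 × 1 × 1 = 1 cut set(s).
Control loop down [OR]: union of children's cut sets → 2 cut set(s).
HIPPS stage fails [AND]: one cut set from each child combined → 1 × 1 = 1 cut set(s).
Relief train inoperative [OR]: union of children's cut sets → 4 cut set(s).
Vent line inoperative [OR]: union of children's cut sets → 4 cut set(s).
Pipeline overpressure [OR]: union of children's cut sets → 10 cut set(s).
Minimal cut sets: {Left rupture disc stuck}; {Actuator is out, Control valve offline, Shutdown valve offline, Upper block valve lost}; {Upper relief valve is inoperative}; {HIPPS logic solver faulted, Reserve vent valve malfunctions}; {#1 pressure transmitter faulted}; {Secondary PLC is down}; {Upper rupture disc 2 degraded}; {A shutdown valve 2 faulted}; {Reserve control valve 2 offline}; {Lower actuator 2 trips}.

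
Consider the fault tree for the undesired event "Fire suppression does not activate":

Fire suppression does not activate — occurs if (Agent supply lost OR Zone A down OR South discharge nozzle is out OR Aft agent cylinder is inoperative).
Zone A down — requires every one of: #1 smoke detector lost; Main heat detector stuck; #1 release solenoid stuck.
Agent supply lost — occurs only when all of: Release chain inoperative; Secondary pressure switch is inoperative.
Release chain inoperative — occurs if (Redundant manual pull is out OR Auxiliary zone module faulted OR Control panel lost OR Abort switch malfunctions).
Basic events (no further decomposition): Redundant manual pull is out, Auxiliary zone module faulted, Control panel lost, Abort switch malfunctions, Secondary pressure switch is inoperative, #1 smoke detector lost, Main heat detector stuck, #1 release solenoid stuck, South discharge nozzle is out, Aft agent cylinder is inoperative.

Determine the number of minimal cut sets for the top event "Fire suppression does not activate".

Release chain inoperative [OR]: union of children's cut sets → 4 cut set(s).
Agent supply lost [AND]: one cut set from each child combined → 4 × 1 = 4 cut set(s).
Zone A down [AND]: one cut set from each child combined → 1 × 1 × 1 = 1 cut set(s).
Fire suppression does not activate [OR]: union of children's cut sets → 7 cut set(s).
Minimal cut sets: {Redundant manual pull is out, Secondary pressure switch is inoperative}; {Auxiliary zone module faulted, Secondary pressure switch is inoperative}; {Control panel lost, Secondary pressure switch is inoperative}; {Abort switch malfunctions, Secondary pressure switch is inoperative}; {#1 release solenoid stuck, #1 smoke detector lost, Main heat detector stuck}; {South discharge nozzle is out}; {Aft agent cylinder is inoperative}.

7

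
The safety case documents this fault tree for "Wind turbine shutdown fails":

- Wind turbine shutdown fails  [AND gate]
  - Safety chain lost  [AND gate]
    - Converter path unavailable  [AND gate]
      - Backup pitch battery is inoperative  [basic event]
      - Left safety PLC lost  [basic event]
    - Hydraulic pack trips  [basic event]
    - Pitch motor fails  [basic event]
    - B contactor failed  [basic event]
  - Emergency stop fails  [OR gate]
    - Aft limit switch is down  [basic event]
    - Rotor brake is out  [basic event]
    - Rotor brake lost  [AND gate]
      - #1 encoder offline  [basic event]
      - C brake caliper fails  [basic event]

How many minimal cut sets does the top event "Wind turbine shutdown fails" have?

3

Converter path unavailable [AND]: one cut set from each child combined → 1 × 1 = 1 cut set(s).
Safety chain lost [AND]: one cut set from each child combined → 1 × 1 × 1 × 1 = 1 cut set(s).
Rotor brake lost [AND]: one cut set from each child combined → 1 × 1 = 1 cut set(s).
Emergency stop fails [OR]: union of children's cut sets → 3 cut set(s).
Wind turbine shutdown fails [AND]: one cut set from each child combined → 1 × 3 = 3 cut set(s).
Minimal cut sets: {Aft limit switch is down, B contactor failed, Backup pitch battery is inoperative, Hydraulic pack trips, Left safety PLC lost, Pitch motor fails}; {B contactor failed, Backup pitch battery is inoperative, Hydraulic pack trips, Left safety PLC lost, Pitch motor fails, Rotor brake is out}; {#1 encoder offline, B contactor failed, Backup pitch battery is inoperative, C brake caliper fails, Hydraulic pack trips, Left safety PLC lost, Pitch motor fails}.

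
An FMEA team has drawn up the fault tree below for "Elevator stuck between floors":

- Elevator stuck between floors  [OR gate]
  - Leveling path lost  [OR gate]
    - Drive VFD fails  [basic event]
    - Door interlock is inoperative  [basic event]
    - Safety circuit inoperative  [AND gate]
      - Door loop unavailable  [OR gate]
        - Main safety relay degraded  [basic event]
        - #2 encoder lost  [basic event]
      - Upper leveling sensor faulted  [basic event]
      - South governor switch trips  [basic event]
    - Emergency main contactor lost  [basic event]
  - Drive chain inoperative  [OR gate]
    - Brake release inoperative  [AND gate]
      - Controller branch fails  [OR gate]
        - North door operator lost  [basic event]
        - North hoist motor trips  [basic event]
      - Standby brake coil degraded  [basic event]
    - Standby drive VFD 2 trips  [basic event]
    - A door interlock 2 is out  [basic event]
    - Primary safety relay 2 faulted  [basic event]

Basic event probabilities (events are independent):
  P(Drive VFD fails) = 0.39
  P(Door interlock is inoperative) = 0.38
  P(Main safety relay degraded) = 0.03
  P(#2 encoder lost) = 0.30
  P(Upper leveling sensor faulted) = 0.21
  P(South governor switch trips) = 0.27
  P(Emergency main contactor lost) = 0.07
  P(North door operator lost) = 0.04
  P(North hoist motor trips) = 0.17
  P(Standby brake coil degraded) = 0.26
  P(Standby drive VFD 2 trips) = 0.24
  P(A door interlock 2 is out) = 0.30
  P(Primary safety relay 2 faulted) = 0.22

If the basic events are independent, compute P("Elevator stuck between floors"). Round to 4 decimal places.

0.8643

P(Door loop unavailable) [OR] = 1 − (1−0.03) × (1−0.30) = 0.321000
P(Safety circuit inoperative) [AND] = 0.321000 × 0.21 × 0.27 = 0.018201
P(Leveling path lost) [OR] = 1 − (1−0.39) × (1−0.38) × (1−0.018201) × (1−0.07) = 0.654676
P(Controller branch fails) [OR] = 1 − (1−0.04) × (1−0.17) = 0.203200
P(Brake release inoperative) [AND] = 0.203200 × 0.26 = 0.052832
P(Drive chain inoperative) [OR] = 1 − (1−0.052832) × (1−0.24) × (1−0.30) × (1−0.22) = 0.606963
P(Elevator stuck between floors) [OR] = 1 − (1−0.654676) × (1−0.606963) = 0.864275
Rounded to 4 decimal places: P(Elevator stuck between floors) ≈ 0.8643.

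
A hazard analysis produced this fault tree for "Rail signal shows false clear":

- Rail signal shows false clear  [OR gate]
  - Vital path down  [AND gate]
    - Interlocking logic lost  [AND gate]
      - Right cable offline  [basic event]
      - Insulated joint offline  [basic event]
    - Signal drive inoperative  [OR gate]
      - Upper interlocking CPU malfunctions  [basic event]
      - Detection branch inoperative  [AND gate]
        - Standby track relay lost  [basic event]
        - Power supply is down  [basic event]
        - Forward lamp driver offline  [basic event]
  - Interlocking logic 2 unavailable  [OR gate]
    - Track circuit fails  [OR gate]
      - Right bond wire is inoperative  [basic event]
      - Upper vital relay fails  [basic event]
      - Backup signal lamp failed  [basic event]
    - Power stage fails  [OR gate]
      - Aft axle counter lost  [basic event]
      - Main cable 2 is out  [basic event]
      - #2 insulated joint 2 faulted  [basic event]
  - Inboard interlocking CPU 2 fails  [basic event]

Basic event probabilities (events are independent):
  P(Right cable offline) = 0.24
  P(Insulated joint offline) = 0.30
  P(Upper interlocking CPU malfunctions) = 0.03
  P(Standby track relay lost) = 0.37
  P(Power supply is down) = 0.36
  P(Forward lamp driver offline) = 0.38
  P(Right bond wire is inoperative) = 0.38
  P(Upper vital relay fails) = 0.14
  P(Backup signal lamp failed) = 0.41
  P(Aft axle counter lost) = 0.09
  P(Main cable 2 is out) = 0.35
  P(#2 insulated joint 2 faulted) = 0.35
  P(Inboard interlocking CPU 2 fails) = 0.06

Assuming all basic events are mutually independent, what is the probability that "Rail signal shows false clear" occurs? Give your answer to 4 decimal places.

P(Interlocking logic lost) [AND] = 0.24 × 0.30 = 0.072000
P(Detection branch inoperative) [AND] = 0.37 × 0.36 × 0.38 = 0.050616
P(Signal drive inoperative) [OR] = 1 − (1−0.03) × (1−0.050616) = 0.079098
P(Vital path down) [AND] = 0.072000 × 0.079098 = 0.005695
P(Track circuit fails) [OR] = 1 − (1−0.38) × (1−0.14) × (1−0.41) = 0.685412
P(Power stage fails) [OR] = 1 − (1−0.09) × (1−0.35) × (1−0.35) = 0.615525
P(Interlocking logic 2 unavailable) [OR] = 1 − (1−0.685412) × (1−0.615525) = 0.879049
P(Rail signal shows false clear) [OR] = 1 − (1−0.005695) × (1−0.879049) × (1−0.06) = 0.886954
Rounded to 4 decimal places: P(Rail signal shows false clear) ≈ 0.8870.

0.8870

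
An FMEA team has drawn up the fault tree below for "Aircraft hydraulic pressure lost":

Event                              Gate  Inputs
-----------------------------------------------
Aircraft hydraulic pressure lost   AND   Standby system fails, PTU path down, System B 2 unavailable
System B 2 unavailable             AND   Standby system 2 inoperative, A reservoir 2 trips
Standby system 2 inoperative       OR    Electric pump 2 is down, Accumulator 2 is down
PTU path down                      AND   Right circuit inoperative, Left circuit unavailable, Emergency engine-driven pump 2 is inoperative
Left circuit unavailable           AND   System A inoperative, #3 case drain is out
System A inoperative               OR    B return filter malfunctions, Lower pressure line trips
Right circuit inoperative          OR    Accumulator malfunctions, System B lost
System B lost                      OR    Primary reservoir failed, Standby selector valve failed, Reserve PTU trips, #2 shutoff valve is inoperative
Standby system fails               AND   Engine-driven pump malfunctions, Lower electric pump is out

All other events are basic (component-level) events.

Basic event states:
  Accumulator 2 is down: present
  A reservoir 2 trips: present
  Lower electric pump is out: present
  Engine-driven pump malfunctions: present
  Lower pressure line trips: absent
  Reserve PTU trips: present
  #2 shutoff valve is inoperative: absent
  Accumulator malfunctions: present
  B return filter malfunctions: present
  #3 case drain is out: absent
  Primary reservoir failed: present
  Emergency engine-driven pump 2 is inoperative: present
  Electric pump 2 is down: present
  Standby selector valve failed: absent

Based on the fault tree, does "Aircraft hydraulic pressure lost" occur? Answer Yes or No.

Standby system fails [AND]: Engine-driven pump malfunctions=occurs, Lower electric pump is out=occurs → all inputs occur → occurs.
System B lost [OR]: Primary reservoir failed=occurs, Standby selector valve failed=not, Reserve PTU trips=occurs, #2 shutoff valve is inoperative=not → at least one input occurs → occurs.
Right circuit inoperative [OR]: Accumulator malfunctions=occurs, System B lost=occurs → at least one input occurs → occurs.
System A inoperative [OR]: B return filter malfunctions=occurs, Lower pressure line trips=not → at least one input occurs → occurs.
Left circuit unavailable [AND]: System A inoperative=occurs, #3 case drain is out=not → not all inputs occur → does not occur.
PTU path down [AND]: Right circuit inoperative=occurs, Left circuit unavailable=not, Emergency engine-driven pump 2 is inoperative=occurs → not all inputs occur → does not occur.
Standby system 2 inoperative [OR]: Electric pump 2 is down=occurs, Accumulator 2 is down=occurs → at least one input occurs → occurs.
System B 2 unavailable [AND]: Standby system 2 inoperative=occurs, A reservoir 2 trips=occurs → all inputs occur → occurs.
Aircraft hydraulic pressure lost [AND]: Standby system fails=occurs, PTU path down=not, System B 2 unavailable=occurs → not all inputs occur → does not occur.

No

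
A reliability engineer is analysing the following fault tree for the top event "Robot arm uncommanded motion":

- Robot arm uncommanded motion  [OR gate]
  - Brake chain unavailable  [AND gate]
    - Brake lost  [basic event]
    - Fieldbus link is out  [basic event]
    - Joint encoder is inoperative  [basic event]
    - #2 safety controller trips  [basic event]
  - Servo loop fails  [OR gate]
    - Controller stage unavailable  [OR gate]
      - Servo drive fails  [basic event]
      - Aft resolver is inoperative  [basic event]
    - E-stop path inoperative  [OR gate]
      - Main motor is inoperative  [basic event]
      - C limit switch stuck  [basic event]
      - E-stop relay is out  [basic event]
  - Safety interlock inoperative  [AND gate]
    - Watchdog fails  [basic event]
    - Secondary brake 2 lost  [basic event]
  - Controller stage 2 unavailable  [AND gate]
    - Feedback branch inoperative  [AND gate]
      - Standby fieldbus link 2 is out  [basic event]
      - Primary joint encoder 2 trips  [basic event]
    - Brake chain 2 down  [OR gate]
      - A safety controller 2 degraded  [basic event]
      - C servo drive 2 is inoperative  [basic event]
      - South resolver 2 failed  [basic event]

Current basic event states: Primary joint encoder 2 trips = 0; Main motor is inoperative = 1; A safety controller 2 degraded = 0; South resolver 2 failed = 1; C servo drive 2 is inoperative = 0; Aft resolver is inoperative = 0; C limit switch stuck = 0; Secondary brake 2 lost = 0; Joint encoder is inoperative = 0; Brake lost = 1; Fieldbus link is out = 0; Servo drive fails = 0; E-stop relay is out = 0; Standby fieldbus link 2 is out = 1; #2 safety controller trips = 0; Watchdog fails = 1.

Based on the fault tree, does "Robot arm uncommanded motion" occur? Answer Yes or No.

Brake chain unavailable [AND]: Brake lost=occurs, Fieldbus link is out=not, Joint encoder is inoperative=not, #2 safety controller trips=not → not all inputs occur → does not occur.
Controller stage unavailable [OR]: Servo drive fails=not, Aft resolver is inoperative=not → no input occurs → does not occur.
E-stop path inoperative [OR]: Main motor is inoperative=occurs, C limit switch stuck=not, E-stop relay is out=not → at least one input occurs → occurs.
Servo loop fails [OR]: Controller stage unavailable=not, E-stop path inoperative=occurs → at least one input occurs → occurs.
Safety interlock inoperative [AND]: Watchdog fails=occurs, Secondary brake 2 lost=not → not all inputs occur → does not occur.
Feedback branch inoperative [AND]: Standby fieldbus link 2 is out=occurs, Primary joint encoder 2 trips=not → not all inputs occur → does not occur.
Brake chain 2 down [OR]: A safety controller 2 degraded=not, C servo drive 2 is inoperative=not, South resolver 2 failed=occurs → at least one input occurs → occurs.
Controller stage 2 unavailable [AND]: Feedback branch inoperative=not, Brake chain 2 down=occurs → not all inputs occur → does not occur.
Robot arm uncommanded motion [OR]: Brake chain unavailable=not, Servo loop fails=occurs, Safety interlock inoperative=not, Controller stage 2 unavailable=not → at least one input occurs → occurs.

Yes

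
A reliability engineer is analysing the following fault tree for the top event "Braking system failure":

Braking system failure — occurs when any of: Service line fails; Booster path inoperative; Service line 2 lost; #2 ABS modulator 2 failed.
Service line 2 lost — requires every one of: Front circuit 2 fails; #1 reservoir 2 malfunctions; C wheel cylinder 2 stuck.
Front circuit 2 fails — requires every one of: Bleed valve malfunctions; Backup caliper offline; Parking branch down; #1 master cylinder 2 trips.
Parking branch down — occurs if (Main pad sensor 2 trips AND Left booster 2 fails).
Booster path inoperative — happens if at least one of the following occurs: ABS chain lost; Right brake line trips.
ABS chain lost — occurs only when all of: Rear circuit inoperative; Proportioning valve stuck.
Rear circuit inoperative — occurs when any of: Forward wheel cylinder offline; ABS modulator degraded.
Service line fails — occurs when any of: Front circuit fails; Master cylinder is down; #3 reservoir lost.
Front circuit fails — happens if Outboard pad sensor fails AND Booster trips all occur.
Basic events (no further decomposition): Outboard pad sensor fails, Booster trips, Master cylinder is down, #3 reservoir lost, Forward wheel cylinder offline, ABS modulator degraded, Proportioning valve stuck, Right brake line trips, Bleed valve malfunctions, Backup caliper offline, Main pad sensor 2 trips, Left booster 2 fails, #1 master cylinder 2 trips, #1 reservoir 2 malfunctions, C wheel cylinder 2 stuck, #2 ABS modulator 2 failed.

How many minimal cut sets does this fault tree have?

8

Front circuit fails [AND]: one cut set from each child combined → 1 × 1 = 1 cut set(s).
Service line fails [OR]: union of children's cut sets → 3 cut set(s).
Rear circuit inoperative [OR]: union of children's cut sets → 2 cut set(s).
ABS chain lost [AND]: one cut set from each child combined → 2 × 1 = 2 cut set(s).
Booster path inoperative [OR]: union of children's cut sets → 3 cut set(s).
Parking branch down [AND]: one cut set from each child combined → 1 × 1 = 1 cut set(s).
Front circuit 2 fails [AND]: one cut set from each child combined → 1 × 1 × 1 × 1 = 1 cut set(s).
Service line 2 lost [AND]: one cut set from each child combined → 1 × 1 × 1 = 1 cut set(s).
Braking system failure [OR]: union of children's cut sets → 8 cut set(s).
Minimal cut sets: {Booster trips, Outboard pad sensor fails}; {Master cylinder is down}; {#3 reservoir lost}; {Forward wheel cylinder offline, Proportioning valve stuck}; {ABS modulator degraded, Proportioning valve stuck}; {Right brake line trips}; {#1 master cylinder 2 trips, #1 reservoir 2 malfunctions, Backup caliper offline, Bleed valve malfunctions, C wheel cylinder 2 stuck, Left booster 2 fails, Main pad sensor 2 trips}; {#2 ABS modulator 2 failed}.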